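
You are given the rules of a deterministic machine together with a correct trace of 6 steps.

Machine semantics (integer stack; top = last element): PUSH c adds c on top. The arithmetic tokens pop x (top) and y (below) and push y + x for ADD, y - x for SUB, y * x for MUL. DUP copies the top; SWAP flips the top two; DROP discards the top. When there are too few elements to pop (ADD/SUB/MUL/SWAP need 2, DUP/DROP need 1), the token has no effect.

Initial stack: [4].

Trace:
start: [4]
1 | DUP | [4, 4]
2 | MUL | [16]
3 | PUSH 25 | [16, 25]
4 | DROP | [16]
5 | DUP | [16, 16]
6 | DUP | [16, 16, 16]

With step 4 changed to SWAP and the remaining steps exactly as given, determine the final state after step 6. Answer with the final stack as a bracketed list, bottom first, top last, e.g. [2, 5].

[25, 16, 16, 16]

(re-executing from step 4 with the substitution; state before step 4: [16, 25])
4 | SWAP | [25, 16]
5 | DUP | [25, 16, 16]
6 | DUP | [25, 16, 16, 16]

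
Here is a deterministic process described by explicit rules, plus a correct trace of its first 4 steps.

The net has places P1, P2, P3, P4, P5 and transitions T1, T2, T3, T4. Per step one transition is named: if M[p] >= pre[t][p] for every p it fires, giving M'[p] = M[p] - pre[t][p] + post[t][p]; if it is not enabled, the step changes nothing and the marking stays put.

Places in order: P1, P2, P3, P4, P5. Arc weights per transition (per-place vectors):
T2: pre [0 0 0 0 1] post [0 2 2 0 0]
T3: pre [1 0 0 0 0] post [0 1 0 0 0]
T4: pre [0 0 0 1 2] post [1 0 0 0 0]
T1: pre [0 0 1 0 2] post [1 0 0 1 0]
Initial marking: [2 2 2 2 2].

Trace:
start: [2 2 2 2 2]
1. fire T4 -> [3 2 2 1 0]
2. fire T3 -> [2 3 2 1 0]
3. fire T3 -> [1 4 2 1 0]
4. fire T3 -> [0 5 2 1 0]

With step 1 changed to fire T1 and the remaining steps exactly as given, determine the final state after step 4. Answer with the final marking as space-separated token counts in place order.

0 5 1 3 0

(re-executing from step 1 with the substitution; state before step 1: [2 2 2 2 2])
1. fire T1 -> [3 2 1 3 0]
2. fire T3 -> [2 3 1 3 0]
3. fire T3 -> [1 4 1 3 0]
4. fire T3 -> [0 5 1 3 0]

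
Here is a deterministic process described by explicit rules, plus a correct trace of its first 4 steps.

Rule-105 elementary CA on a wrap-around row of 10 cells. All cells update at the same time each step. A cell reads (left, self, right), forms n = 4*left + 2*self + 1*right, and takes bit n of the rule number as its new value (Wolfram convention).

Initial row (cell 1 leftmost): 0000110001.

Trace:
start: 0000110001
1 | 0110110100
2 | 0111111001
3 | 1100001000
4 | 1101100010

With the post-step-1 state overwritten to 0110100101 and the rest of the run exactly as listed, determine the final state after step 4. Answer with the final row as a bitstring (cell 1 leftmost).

state after step 1 := 0110100101
2 | 1111000010
3 | 1001011001
4 | 1000111001

1000111001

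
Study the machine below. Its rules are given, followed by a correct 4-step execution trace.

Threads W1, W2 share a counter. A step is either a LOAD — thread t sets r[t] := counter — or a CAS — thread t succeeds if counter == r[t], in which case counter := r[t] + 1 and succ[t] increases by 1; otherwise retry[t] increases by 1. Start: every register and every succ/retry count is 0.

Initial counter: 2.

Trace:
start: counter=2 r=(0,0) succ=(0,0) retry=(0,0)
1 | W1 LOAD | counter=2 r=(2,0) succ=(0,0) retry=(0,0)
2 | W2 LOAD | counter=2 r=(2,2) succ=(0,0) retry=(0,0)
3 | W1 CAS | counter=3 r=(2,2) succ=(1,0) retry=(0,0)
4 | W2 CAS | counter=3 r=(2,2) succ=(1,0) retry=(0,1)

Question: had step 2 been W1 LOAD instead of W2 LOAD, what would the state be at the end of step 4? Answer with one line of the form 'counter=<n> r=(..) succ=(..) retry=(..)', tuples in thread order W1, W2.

(re-executing from step 2 with the substitution; state before step 2: counter=2 r=(2,0) succ=(0,0) retry=(0,0))
2 | W1 LOAD | counter=2 r=(2,0) succ=(0,0) retry=(0,0)
3 | W1 CAS | counter=3 r=(2,0) succ=(1,0) retry=(0,0)
4 | W2 CAS | counter=3 r=(2,0) succ=(1,0) retry=(0,1)

counter=3 r=(2,0) succ=(1,0) retry=(0,1)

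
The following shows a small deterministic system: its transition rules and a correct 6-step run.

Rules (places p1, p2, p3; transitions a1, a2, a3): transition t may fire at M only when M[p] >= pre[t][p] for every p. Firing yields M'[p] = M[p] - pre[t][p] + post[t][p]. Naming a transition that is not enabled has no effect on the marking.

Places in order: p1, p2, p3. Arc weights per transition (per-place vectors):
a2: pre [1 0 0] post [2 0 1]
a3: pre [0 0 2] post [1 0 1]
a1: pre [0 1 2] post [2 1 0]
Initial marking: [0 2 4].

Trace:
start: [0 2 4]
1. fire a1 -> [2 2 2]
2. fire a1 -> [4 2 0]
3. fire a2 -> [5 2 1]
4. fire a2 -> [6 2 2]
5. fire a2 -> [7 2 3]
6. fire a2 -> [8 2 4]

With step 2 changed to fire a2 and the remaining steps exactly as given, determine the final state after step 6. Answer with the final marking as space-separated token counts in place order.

(re-executing from step 2 with the substitution; state before step 2: [2 2 2])
2. fire a2 -> [3 2 3]
3. fire a2 -> [4 2 4]
4. fire a2 -> [5 2 5]
5. fire a2 -> [6 2 6]
6. fire a2 -> [7 2 7]

7 2 7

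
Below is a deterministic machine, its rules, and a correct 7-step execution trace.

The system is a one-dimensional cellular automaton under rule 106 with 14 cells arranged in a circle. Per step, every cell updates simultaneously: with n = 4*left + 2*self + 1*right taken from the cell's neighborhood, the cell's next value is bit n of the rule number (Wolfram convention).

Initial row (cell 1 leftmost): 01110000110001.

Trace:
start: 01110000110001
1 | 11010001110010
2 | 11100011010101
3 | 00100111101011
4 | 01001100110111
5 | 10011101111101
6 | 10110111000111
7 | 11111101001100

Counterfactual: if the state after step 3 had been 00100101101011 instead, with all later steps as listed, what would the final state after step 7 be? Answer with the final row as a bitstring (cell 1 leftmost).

11011011111100

state after step 3 := 00100101101011
4 | 01001011110111
5 | 10010110011101
6 | 10101110110111
7 | 11011011111100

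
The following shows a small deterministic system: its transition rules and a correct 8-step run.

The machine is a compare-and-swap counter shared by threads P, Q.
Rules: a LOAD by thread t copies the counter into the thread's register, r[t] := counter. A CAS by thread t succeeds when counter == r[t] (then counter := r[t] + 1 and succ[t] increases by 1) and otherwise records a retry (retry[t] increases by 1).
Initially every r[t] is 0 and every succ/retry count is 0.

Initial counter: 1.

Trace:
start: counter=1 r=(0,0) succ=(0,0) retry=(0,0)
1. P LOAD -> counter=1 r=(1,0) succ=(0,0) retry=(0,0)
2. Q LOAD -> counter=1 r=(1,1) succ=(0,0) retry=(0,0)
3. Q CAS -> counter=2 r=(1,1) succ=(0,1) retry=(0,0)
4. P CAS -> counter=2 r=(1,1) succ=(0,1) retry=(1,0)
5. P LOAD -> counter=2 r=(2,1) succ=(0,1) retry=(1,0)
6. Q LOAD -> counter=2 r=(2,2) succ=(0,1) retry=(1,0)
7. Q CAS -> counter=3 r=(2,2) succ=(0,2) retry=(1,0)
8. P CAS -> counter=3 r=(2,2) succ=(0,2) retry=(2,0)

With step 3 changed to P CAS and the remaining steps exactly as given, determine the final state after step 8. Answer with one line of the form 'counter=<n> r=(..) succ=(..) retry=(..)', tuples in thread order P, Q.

(re-executing from step 3 with the substitution; state before step 3: counter=1 r=(1,1) succ=(0,0) retry=(0,0))
3. P CAS -> counter=2 r=(1,1) succ=(1,0) retry=(0,0)
4. P CAS -> counter=2 r=(1,1) succ=(1,0) retry=(1,0)
5. P LOAD -> counter=2 r=(2,1) succ=(1,0) retry=(1,0)
6. Q LOAD -> counter=2 r=(2,2) succ=(1,0) retry=(1,0)
7. Q CAS -> counter=3 r=(2,2) succ=(1,1) retry=(1,0)
8. P CAS -> counter=3 r=(2,2) succ=(1,1) retry=(2,0)

counter=3 r=(2,2) succ=(1,1) retry=(2,0)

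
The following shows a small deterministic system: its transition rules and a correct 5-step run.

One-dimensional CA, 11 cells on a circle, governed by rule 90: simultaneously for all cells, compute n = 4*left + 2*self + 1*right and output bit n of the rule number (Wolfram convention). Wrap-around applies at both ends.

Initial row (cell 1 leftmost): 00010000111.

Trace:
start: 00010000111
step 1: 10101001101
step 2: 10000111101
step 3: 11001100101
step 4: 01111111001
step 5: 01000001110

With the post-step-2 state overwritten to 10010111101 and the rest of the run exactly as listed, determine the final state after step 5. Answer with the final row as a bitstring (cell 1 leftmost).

state after step 2 := 10010111101
step 3: 11100100101
step 4: 00111011001
step 5: 11101011110

11101011110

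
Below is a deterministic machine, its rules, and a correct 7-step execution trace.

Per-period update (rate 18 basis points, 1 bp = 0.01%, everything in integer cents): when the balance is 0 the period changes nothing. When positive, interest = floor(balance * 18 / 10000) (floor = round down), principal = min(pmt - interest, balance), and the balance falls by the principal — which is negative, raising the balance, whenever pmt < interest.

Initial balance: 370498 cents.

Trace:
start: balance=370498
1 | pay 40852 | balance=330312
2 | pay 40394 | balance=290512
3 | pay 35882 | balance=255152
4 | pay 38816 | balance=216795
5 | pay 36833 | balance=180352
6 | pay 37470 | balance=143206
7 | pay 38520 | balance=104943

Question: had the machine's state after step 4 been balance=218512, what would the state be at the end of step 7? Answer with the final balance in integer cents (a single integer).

state after step 4 := balance=218512
5 | pay 36833 | balance=182072
6 | pay 37470 | balance=144929
7 | pay 38520 | balance=106669

106669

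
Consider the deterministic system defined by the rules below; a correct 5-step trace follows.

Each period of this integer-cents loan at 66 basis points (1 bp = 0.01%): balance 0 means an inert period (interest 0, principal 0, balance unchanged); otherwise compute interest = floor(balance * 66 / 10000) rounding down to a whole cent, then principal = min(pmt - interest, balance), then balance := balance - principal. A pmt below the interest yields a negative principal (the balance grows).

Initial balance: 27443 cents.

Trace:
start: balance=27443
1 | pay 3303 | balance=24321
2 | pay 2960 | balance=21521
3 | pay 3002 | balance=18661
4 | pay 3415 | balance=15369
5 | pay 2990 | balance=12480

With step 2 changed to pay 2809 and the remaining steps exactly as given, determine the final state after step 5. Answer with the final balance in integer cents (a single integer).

(re-executing from step 2 with the substitution; state before step 2: balance=24321)
2 | pay 2809 | balance=21672
3 | pay 3002 | balance=18813
4 | pay 3415 | balance=15522
5 | pay 2990 | balance=12634

12634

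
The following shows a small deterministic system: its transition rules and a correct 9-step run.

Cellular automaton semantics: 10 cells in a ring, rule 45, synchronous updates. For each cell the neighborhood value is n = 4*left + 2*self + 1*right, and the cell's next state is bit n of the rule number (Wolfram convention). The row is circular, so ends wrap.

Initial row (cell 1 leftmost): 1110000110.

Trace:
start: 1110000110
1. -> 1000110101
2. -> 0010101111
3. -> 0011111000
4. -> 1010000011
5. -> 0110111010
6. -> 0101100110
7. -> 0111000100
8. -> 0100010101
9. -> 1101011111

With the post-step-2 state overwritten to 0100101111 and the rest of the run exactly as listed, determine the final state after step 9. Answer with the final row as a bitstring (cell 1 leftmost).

state after step 2 := 0100101111
3. -> 1100111000
4. -> 1000100010
5. -> 1010101011
6. -> 0111111110
7. -> 0100000000
8. -> 0101111111
9. -> 1111000000

1111000000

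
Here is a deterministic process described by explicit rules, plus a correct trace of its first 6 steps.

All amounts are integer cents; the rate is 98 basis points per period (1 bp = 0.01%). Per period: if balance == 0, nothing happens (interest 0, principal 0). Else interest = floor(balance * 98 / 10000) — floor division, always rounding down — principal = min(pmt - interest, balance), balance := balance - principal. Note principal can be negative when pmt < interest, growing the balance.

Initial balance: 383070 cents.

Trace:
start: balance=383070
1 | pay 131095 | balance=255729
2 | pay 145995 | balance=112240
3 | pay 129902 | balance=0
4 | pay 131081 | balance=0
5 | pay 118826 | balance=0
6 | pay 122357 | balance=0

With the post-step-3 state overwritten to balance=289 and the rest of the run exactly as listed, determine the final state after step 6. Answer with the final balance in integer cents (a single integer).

state after step 3 := balance=289
4 | pay 131081 | balance=0
5 | pay 118826 | balance=0
6 | pay 122357 | balance=0

0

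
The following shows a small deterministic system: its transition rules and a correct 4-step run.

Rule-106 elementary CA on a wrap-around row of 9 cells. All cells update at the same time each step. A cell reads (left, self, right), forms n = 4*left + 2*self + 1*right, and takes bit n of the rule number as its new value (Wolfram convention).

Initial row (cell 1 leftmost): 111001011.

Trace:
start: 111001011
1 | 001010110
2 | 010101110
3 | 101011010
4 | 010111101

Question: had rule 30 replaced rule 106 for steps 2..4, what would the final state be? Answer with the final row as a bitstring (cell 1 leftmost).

011110101

(re-executing steps 2..4 under rule 30; state before step 2: 001010110)
2 | 011010101
3 | 010010101
4 | 011110101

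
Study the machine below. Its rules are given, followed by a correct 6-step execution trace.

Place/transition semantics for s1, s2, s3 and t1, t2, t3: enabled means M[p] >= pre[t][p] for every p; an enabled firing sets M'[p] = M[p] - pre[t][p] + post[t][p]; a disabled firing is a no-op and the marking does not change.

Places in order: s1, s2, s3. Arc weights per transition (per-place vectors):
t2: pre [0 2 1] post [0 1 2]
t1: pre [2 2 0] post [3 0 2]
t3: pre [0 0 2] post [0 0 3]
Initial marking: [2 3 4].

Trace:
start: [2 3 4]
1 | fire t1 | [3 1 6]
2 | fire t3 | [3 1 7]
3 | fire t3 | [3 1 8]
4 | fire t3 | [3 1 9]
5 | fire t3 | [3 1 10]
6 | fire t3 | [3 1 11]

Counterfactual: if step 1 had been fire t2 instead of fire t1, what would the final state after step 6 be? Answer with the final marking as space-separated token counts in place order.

(re-executing from step 1 with the substitution; state before step 1: [2 3 4])
1 | fire t2 | [2 2 5]
2 | fire t3 | [2 2 6]
3 | fire t3 | [2 2 7]
4 | fire t3 | [2 2 8]
5 | fire t3 | [2 2 9]
6 | fire t3 | [2 2 10]

2 2 10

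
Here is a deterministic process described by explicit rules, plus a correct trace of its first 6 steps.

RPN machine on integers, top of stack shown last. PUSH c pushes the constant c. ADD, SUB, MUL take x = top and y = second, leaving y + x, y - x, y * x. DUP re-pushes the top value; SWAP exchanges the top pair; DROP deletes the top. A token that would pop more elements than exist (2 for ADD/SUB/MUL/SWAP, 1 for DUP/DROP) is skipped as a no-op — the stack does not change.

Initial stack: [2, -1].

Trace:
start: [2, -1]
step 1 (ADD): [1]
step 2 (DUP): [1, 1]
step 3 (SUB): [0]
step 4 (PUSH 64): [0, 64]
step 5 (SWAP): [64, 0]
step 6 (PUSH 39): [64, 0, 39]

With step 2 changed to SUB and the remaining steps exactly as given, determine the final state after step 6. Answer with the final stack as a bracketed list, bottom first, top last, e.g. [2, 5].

[64, 1, 39]

(re-executing from step 2 with the substitution; state before step 2: [1])
step 2 (SUB): [1]
step 3 (SUB): [1]
step 4 (PUSH 64): [1, 64]
step 5 (SWAP): [64, 1]
step 6 (PUSH 39): [64, 1, 39]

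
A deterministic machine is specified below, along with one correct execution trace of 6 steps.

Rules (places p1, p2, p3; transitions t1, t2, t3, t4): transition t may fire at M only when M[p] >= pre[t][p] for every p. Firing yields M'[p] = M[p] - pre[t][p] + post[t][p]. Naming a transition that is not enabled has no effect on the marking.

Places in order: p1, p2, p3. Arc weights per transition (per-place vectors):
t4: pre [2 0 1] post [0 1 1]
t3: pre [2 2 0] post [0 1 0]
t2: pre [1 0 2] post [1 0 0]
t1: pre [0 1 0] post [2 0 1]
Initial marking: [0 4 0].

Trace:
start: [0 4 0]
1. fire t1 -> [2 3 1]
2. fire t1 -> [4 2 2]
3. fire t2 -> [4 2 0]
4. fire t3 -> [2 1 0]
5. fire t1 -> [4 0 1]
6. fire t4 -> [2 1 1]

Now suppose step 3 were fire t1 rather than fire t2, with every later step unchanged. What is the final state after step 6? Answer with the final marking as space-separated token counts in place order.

6 1 4

(re-executing from step 3 with the substitution; state before step 3: [4 2 2])
3. fire t1 -> [6 1 3]
4. fire t3 -> [6 1 3]
5. fire t1 -> [8 0 4]
6. fire t4 -> [6 1 4]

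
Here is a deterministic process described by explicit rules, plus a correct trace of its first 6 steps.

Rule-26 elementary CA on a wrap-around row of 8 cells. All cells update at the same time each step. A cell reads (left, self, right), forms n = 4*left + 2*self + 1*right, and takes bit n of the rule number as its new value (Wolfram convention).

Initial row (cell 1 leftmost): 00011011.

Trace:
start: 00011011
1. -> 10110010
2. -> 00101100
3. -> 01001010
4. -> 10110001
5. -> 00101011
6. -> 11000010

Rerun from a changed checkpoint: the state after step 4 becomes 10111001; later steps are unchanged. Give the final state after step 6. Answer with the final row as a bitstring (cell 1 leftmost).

state after step 4 := 10111001
5. -> 00100111
6. -> 11011100

11011100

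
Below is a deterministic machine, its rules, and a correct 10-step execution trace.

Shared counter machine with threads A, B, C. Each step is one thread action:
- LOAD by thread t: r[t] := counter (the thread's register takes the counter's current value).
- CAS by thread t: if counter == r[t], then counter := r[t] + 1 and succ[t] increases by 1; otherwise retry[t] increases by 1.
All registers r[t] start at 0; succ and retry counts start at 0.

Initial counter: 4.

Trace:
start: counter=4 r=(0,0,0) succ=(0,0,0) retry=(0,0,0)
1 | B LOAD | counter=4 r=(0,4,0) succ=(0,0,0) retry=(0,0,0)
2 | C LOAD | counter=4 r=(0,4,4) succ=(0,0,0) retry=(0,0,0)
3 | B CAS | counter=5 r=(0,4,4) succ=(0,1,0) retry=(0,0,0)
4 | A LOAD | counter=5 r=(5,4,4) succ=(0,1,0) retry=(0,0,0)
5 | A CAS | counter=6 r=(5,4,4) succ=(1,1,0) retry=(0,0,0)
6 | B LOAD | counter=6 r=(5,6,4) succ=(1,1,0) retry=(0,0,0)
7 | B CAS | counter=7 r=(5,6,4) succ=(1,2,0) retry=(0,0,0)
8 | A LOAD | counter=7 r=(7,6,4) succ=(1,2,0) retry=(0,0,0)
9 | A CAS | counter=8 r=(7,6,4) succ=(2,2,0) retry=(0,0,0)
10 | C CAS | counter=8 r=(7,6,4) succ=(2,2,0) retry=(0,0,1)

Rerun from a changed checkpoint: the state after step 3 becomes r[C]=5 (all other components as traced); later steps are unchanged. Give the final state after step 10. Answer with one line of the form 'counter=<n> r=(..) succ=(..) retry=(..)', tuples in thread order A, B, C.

state after step 3 := counter=5 r=(0,4,5) succ=(0,1,0) retry=(0,0,0)
4 | A LOAD | counter=5 r=(5,4,5) succ=(0,1,0) retry=(0,0,0)
5 | A CAS | counter=6 r=(5,4,5) succ=(1,1,0) retry=(0,0,0)
6 | B LOAD | counter=6 r=(5,6,5) succ=(1,1,0) retry=(0,0,0)
7 | B CAS | counter=7 r=(5,6,5) succ=(1,2,0) retry=(0,0,0)
8 | A LOAD | counter=7 r=(7,6,5) succ=(1,2,0) retry=(0,0,0)
9 | A CAS | counter=8 r=(7,6,5) succ=(2,2,0) retry=(0,0,0)
10 | C CAS | counter=8 r=(7,6,5) succ=(2,2,0) retry=(0,0,1)

counter=8 r=(7,6,5) succ=(2,2,0) retry=(0,0,1)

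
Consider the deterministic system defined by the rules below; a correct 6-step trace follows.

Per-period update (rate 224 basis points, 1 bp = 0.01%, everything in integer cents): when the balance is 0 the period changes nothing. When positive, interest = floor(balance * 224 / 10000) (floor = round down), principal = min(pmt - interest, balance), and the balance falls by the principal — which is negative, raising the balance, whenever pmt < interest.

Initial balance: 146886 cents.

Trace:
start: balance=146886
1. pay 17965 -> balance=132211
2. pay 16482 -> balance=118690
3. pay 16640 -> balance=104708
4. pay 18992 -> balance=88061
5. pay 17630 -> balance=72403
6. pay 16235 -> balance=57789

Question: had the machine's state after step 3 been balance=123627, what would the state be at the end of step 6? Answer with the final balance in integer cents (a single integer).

78008

state after step 3 := balance=123627
4. pay 18992 -> balance=107404
5. pay 17630 -> balance=92179
6. pay 16235 -> balance=78008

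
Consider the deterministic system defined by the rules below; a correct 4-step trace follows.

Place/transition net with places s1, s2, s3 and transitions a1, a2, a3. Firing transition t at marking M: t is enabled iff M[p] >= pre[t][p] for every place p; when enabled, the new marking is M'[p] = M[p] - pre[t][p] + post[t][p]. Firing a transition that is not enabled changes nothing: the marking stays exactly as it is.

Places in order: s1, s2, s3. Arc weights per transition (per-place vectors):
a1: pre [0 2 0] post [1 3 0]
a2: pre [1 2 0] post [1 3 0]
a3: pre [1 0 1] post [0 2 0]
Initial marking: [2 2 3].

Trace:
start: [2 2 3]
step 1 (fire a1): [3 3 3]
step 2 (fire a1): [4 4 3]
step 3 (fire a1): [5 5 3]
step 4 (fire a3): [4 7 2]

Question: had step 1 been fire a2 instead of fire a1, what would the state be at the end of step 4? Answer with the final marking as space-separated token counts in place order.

3 7 2

(re-executing from step 1 with the substitution; state before step 1: [2 2 3])
step 1 (fire a2): [2 3 3]
step 2 (fire a1): [3 4 3]
step 3 (fire a1): [4 5 3]
step 4 (fire a3): [3 7 2]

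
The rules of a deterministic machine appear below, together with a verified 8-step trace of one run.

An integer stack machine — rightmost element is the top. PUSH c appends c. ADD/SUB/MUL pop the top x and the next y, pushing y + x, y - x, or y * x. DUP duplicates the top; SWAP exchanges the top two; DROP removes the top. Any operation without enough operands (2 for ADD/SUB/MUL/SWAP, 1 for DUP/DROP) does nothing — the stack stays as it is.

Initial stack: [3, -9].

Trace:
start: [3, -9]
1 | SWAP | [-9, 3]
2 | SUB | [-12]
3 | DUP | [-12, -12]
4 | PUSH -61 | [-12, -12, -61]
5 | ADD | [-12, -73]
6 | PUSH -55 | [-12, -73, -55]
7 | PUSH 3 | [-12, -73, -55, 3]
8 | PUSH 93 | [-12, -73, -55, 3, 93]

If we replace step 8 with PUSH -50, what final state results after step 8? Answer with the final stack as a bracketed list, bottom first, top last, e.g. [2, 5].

[-12, -73, -55, 3, -50]

(re-executing from step 8 with the substitution; state before step 8: [-12, -73, -55, 3])
8 | PUSH -50 | [-12, -73, -55, 3, -50]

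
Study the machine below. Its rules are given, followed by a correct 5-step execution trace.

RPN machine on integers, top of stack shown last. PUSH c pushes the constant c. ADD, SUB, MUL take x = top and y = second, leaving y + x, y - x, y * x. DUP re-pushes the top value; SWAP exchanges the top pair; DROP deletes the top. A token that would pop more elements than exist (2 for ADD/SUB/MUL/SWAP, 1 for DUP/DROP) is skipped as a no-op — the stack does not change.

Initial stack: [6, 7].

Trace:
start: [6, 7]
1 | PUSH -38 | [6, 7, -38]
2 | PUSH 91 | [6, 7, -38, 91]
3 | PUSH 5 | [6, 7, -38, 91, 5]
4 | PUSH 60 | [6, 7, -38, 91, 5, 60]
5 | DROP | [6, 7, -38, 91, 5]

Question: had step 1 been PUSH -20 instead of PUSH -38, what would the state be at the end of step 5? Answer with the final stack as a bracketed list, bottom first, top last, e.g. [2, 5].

(re-executing from step 1 with the substitution; state before step 1: [6, 7])
1 | PUSH -20 | [6, 7, -20]
2 | PUSH 91 | [6, 7, -20, 91]
3 | PUSH 5 | [6, 7, -20, 91, 5]
4 | PUSH 60 | [6, 7, -20, 91, 5, 60]
5 | DROP | [6, 7, -20, 91, 5]

[6, 7, -20, 91, 5]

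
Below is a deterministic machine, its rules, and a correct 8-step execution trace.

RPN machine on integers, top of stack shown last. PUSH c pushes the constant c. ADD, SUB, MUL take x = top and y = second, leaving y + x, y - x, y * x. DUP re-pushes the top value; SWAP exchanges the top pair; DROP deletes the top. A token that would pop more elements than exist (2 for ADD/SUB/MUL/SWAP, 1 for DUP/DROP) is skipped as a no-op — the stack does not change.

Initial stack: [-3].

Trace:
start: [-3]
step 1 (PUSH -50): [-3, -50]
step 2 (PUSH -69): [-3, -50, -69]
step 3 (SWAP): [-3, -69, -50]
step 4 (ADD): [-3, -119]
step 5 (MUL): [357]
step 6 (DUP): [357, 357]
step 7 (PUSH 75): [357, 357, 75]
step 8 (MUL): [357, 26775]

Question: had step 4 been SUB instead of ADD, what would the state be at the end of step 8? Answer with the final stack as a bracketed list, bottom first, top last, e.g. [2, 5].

(re-executing from step 4 with the substitution; state before step 4: [-3, -69, -50])
step 4 (SUB): [-3, -19]
step 5 (MUL): [57]
step 6 (DUP): [57, 57]
step 7 (PUSH 75): [57, 57, 75]
step 8 (MUL): [57, 4275]

[57, 4275]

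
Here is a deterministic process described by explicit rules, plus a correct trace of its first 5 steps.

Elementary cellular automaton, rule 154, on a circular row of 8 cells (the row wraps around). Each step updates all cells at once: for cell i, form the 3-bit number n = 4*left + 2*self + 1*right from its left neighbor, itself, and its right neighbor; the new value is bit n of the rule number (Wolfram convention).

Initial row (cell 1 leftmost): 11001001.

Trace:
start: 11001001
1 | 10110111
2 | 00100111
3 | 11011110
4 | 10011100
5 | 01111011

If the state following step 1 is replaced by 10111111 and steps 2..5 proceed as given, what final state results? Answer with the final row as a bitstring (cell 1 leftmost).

11111011

state after step 1 := 10111111
2 | 00111111
3 | 11111110
4 | 11111100
5 | 11111011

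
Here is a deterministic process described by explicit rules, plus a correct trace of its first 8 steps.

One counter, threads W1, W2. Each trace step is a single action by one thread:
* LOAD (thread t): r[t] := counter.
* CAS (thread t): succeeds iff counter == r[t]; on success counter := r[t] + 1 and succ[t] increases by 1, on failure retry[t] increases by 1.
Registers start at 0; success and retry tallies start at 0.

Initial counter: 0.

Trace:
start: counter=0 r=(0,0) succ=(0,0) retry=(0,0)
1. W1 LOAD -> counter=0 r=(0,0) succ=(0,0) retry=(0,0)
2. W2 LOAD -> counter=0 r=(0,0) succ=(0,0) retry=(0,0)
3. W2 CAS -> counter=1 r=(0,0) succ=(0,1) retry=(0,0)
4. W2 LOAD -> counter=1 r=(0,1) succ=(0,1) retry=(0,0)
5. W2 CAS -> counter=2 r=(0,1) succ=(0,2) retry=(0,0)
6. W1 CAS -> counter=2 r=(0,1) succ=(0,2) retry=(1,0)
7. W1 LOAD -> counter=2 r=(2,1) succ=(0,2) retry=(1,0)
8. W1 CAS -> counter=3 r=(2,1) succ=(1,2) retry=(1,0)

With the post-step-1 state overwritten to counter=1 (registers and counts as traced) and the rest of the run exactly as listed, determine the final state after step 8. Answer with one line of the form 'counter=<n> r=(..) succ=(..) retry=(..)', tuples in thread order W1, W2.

counter=4 r=(3,2) succ=(1,2) retry=(1,0)

state after step 1 := counter=1 r=(0,0) succ=(0,0) retry=(0,0)
2. W2 LOAD -> counter=1 r=(0,1) succ=(0,0) retry=(0,0)
3. W2 CAS -> counter=2 r=(0,1) succ=(0,1) retry=(0,0)
4. W2 LOAD -> counter=2 r=(0,2) succ=(0,1) retry=(0,0)
5. W2 CAS -> counter=3 r=(0,2) succ=(0,2) retry=(0,0)
6. W1 CAS -> counter=3 r=(0,2) succ=(0,2) retry=(1,0)
7. W1 LOAD -> counter=3 r=(3,2) succ=(0,2) retry=(1,0)
8. W1 CAS -> counter=4 r=(3,2) succ=(1,2) retry=(1,0)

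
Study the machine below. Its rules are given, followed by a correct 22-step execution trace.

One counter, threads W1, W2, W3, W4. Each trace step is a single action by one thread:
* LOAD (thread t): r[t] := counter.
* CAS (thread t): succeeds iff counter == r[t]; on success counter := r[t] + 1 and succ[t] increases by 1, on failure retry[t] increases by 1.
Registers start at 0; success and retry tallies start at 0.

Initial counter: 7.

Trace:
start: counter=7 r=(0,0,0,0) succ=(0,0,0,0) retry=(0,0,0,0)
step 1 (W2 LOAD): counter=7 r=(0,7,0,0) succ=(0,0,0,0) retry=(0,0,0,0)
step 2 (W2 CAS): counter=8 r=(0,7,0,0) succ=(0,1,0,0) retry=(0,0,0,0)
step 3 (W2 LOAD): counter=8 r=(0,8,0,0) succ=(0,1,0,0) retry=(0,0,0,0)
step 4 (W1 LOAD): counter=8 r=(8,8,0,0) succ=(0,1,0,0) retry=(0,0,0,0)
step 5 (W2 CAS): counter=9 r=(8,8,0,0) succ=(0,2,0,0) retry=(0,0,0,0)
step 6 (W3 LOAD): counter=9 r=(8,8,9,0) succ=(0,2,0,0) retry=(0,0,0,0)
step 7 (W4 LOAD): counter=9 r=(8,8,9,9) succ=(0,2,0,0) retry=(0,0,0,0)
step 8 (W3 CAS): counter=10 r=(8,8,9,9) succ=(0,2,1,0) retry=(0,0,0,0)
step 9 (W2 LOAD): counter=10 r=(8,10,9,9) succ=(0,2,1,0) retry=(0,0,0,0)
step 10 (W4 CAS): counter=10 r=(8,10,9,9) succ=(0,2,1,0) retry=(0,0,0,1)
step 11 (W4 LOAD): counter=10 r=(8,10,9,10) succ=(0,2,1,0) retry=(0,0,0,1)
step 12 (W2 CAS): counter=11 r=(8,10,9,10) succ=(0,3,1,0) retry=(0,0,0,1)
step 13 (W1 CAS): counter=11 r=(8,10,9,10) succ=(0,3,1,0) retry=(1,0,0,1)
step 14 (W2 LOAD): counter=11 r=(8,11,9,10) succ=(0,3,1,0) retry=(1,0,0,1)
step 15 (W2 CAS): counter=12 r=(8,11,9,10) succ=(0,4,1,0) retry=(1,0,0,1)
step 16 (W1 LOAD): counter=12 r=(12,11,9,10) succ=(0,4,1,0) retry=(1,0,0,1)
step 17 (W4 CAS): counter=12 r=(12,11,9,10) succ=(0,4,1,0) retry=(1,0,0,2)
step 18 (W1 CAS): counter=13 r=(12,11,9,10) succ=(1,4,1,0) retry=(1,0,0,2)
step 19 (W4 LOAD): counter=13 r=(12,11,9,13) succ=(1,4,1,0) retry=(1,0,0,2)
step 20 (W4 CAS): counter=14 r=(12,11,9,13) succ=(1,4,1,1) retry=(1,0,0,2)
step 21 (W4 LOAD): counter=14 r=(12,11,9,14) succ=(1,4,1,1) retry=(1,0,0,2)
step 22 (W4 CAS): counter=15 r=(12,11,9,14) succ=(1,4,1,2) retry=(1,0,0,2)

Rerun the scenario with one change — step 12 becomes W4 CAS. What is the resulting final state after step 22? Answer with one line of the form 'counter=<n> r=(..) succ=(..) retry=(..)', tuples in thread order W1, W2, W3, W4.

counter=15 r=(12,11,9,14) succ=(1,3,1,3) retry=(1,0,0,2)

(re-executing from step 12 with the substitution; state before step 12: counter=10 r=(8,10,9,10) succ=(0,2,1,0) retry=(0,0,0,1))
step 12 (W4 CAS): counter=11 r=(8,10,9,10) succ=(0,2,1,1) retry=(0,0,0,1)
step 13 (W1 CAS): counter=11 r=(8,10,9,10) succ=(0,2,1,1) retry=(1,0,0,1)
step 14 (W2 LOAD): counter=11 r=(8,11,9,10) succ=(0,2,1,1) retry=(1,0,0,1)
step 15 (W2 CAS): counter=12 r=(8,11,9,10) succ=(0,3,1,1) retry=(1,0,0,1)
step 16 (W1 LOAD): counter=12 r=(12,11,9,10) succ=(0,3,1,1) retry=(1,0,0,1)
step 17 (W4 CAS): counter=12 r=(12,11,9,10) succ=(0,3,1,1) retry=(1,0,0,2)
step 18 (W1 CAS): counter=13 r=(12,11,9,10) succ=(1,3,1,1) retry=(1,0,0,2)
step 19 (W4 LOAD): counter=13 r=(12,11,9,13) succ=(1,3,1,1) retry=(1,0,0,2)
step 20 (W4 CAS): counter=14 r=(12,11,9,13) succ=(1,3,1,2) retry=(1,0,0,2)
step 21 (W4 LOAD): counter=14 r=(12,11,9,14) succ=(1,3,1,2) retry=(1,0,0,2)
step 22 (W4 CAS): counter=15 r=(12,11,9,14) succ=(1,3,1,3) retry=(1,0,0,2)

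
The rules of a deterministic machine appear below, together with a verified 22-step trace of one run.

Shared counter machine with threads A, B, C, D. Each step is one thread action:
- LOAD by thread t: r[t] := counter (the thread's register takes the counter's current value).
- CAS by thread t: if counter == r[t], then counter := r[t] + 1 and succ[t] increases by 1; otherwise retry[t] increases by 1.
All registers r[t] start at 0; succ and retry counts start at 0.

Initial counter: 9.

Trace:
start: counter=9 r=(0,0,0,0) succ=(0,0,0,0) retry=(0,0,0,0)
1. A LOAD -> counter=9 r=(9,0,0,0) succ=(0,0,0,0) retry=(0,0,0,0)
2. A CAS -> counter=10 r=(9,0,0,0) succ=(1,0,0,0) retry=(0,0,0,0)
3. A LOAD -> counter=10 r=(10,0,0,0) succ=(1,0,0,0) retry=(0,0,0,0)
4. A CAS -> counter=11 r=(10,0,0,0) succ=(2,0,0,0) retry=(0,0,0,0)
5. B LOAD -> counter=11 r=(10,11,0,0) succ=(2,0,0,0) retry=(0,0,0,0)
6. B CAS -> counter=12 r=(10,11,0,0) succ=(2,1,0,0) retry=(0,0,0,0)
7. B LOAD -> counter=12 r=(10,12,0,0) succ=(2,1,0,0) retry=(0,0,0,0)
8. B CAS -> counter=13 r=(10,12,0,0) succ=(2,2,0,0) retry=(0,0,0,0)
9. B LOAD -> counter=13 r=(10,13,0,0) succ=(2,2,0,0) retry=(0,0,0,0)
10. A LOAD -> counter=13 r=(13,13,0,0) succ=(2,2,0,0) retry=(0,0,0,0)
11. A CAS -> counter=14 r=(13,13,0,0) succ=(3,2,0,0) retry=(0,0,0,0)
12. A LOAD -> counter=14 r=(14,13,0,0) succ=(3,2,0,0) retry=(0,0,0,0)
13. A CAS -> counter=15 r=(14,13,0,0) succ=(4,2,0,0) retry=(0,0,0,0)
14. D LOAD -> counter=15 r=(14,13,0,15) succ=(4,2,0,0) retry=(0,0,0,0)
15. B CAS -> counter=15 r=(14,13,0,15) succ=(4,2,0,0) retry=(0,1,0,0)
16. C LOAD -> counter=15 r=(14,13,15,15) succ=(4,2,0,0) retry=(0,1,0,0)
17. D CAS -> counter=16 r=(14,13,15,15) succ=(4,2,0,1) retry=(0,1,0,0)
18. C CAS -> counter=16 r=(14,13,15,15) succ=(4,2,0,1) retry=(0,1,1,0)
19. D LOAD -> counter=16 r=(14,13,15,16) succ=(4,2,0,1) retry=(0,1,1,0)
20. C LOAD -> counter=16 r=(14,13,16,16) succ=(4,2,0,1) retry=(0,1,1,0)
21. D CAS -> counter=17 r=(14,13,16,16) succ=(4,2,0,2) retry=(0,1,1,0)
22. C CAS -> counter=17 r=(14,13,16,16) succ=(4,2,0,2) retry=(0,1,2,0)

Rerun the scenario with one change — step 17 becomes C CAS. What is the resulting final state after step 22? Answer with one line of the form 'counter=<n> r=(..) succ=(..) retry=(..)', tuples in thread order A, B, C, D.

counter=17 r=(14,13,16,16) succ=(4,2,1,1) retry=(0,1,2,0)

(re-executing from step 17 with the substitution; state before step 17: counter=15 r=(14,13,15,15) succ=(4,2,0,0) retry=(0,1,0,0))
17. C CAS -> counter=16 r=(14,13,15,15) succ=(4,2,1,0) retry=(0,1,0,0)
18. C CAS -> counter=16 r=(14,13,15,15) succ=(4,2,1,0) retry=(0,1,1,0)
19. D LOAD -> counter=16 r=(14,13,15,16) succ=(4,2,1,0) retry=(0,1,1,0)
20. C LOAD -> counter=16 r=(14,13,16,16) succ=(4,2,1,0) retry=(0,1,1,0)
21. D CAS -> counter=17 r=(14,13,16,16) succ=(4,2,1,1) retry=(0,1,1,0)
22. C CAS -> counter=17 r=(14,13,16,16) succ=(4,2,1,1) retry=(0,1,2,0)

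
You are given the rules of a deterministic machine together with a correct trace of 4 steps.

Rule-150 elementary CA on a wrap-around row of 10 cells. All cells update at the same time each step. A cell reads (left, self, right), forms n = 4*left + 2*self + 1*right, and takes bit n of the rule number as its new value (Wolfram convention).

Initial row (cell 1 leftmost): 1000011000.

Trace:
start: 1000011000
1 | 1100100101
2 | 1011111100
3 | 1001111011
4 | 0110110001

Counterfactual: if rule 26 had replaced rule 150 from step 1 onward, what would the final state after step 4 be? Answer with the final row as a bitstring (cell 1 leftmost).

(re-executing steps 1..4 under rule 26; state before step 1: 1000011000)
1 | 0100110101
2 | 0011100000
3 | 0110010000
4 | 1101101000

1101101000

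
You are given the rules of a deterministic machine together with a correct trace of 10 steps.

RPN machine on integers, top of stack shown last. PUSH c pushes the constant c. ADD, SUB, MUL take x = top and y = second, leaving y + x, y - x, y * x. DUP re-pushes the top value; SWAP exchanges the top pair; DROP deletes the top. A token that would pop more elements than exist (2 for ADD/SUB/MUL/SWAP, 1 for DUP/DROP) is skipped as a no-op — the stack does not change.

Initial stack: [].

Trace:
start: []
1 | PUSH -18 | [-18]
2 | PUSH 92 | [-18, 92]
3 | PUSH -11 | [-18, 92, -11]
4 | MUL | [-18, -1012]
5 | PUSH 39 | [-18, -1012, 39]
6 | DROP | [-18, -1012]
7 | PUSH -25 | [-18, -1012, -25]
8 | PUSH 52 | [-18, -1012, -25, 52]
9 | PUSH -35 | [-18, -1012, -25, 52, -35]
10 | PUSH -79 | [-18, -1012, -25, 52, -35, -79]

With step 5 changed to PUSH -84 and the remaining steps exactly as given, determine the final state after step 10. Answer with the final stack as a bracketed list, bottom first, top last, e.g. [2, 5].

(re-executing from step 5 with the substitution; state before step 5: [-18, -1012])
5 | PUSH -84 | [-18, -1012, -84]
6 | DROP | [-18, -1012]
7 | PUSH -25 | [-18, -1012, -25]
8 | PUSH 52 | [-18, -1012, -25, 52]
9 | PUSH -35 | [-18, -1012, -25, 52, -35]
10 | PUSH -79 | [-18, -1012, -25, 52, -35, -79]

[-18, -1012, -25, 52, -35, -79]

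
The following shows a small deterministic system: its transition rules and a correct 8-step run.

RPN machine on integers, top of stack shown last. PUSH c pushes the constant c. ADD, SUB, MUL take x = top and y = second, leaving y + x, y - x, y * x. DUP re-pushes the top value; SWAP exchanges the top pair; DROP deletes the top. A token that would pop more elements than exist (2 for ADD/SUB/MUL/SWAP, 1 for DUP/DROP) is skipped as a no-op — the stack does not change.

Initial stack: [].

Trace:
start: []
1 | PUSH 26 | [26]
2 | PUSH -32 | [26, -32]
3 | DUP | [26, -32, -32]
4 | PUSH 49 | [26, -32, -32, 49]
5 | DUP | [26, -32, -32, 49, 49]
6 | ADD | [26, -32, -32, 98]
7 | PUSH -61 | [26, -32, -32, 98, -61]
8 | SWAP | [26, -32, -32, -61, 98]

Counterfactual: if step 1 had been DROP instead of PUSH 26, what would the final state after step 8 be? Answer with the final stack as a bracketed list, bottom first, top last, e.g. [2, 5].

[-32, -32, -61, 98]

(re-executing from step 1 with the substitution; state before step 1: [])
1 | DROP | []
2 | PUSH -32 | [-32]
3 | DUP | [-32, -32]
4 | PUSH 49 | [-32, -32, 49]
5 | DUP | [-32, -32, 49, 49]
6 | ADD | [-32, -32, 98]
7 | PUSH -61 | [-32, -32, 98, -61]
8 | SWAP | [-32, -32, -61, 98]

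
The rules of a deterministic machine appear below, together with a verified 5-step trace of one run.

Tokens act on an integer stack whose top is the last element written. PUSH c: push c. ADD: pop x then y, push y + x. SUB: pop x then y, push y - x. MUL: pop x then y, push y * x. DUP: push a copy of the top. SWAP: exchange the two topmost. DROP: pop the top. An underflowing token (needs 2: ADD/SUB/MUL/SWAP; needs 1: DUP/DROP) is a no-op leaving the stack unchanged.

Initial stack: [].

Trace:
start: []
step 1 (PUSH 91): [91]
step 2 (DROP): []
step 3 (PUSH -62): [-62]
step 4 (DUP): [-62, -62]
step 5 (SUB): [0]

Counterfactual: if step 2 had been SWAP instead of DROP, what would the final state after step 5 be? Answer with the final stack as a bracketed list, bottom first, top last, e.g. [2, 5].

(re-executing from step 2 with the substitution; state before step 2: [91])
step 2 (SWAP): [91]
step 3 (PUSH -62): [91, -62]
step 4 (DUP): [91, -62, -62]
step 5 (SUB): [91, 0]

[91, 0]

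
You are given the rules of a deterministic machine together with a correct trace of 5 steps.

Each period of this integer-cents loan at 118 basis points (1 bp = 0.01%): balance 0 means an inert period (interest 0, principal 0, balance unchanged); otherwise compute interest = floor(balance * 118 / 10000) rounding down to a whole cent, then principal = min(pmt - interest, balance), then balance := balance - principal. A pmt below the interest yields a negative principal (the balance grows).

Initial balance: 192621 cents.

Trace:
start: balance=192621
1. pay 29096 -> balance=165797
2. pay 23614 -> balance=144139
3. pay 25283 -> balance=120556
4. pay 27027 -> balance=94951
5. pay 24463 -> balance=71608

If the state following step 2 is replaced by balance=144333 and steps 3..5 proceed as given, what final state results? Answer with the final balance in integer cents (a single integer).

71809

state after step 2 := balance=144333
3. pay 25283 -> balance=120753
4. pay 27027 -> balance=95150
5. pay 24463 -> balance=71809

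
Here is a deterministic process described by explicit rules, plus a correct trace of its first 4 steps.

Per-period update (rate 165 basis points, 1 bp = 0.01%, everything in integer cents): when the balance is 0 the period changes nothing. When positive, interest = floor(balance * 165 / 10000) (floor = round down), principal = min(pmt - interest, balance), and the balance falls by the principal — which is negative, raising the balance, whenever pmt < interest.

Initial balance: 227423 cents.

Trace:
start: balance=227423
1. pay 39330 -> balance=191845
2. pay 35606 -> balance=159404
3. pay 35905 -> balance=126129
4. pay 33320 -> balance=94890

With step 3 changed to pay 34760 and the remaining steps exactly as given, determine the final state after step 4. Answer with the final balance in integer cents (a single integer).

96054

(re-executing from step 3 with the substitution; state before step 3: balance=159404)
3. pay 34760 -> balance=127274
4. pay 33320 -> balance=96054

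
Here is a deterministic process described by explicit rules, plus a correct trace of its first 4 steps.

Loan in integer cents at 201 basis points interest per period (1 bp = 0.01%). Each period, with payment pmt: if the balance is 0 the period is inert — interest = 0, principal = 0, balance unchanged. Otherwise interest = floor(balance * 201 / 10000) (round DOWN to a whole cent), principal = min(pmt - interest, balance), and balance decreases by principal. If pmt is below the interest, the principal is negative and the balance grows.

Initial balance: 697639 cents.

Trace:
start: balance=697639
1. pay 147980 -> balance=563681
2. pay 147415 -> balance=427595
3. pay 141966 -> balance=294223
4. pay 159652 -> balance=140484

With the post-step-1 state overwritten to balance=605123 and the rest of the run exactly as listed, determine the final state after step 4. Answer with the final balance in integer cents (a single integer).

184476

state after step 1 := balance=605123
2. pay 147415 -> balance=469870
3. pay 141966 -> balance=337348
4. pay 159652 -> balance=184476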